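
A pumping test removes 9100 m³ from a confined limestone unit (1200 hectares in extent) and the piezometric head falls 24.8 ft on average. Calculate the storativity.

S ≈ 1 × 10^-4

A = 1200 hectares = 1.2 × 10^7 m²
Δh = 24.8 ft = 7.559 m
S = ΔV / (A × Δh) = 9100 m³ / (1.2 × 10^7 m² × 7.559 m) = 1.003 × 10^-4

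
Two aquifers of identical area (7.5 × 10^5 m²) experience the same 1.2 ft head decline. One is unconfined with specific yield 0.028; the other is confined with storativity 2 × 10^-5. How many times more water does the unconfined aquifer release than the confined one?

ΔV_u / ΔV_c ≈ 1400

Δh = 1.2 ft = 0.3658 m
Unconfined: ΔV_u = Sy × A × Δh = 0.028 × 7.5 × 10^5 × 0.3658 = 7681 m³
Confined: ΔV_c = S × A × Δh = 2 × 10^-5 × 7.5 × 10^5 × 0.3658 = 5.486 m³
Ratio = ΔV_u / ΔV_c = Sy / S = 0.028 / 2 × 10^-5 = 1400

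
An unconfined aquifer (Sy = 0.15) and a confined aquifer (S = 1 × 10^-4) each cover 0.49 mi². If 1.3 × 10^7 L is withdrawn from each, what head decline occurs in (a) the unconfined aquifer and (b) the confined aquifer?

Δh_u ≈ 0.0683 m; Δh_c ≈ 102 m

A = 0.49 mi² = 1.269 × 10^6 m²
ΔV = 1.3 × 10^7 L = 13000 m³
Unconfined: Δh_u = ΔV/(Sy·A) = 13000/(0.15 × 1.269 × 10^6) = 0.06829 m
Confined: Δh_c = ΔV/(S·A) = 13000/(1 × 10^-4 × 1.269 × 10^6) = 102.4 m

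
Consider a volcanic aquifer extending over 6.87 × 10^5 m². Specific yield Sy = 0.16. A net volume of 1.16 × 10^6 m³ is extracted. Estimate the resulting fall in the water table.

Δh = ΔV / (Sy × A) = 1.16 × 10^6 m³ / (0.16 × 6.87 × 10^5 m²) = 10.55 m

Δh ≈ 10.6 m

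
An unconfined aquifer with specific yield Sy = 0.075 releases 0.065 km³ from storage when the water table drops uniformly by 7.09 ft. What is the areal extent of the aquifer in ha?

A ≈ 40100 ha

Δh = 7.09 ft = 2.161 m
ΔV = 0.065 km³ = 6.5 × 10^7 m³
A = ΔV / (Sy × Δh) = 6.5 × 10^7 / (0.075 × 2.161) = 4.01 × 10^8 m²
A = 4.01 × 10^8 m² = 40100 ha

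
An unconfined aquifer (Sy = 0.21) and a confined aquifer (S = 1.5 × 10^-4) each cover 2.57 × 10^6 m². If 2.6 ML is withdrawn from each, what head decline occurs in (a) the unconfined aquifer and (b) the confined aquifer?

Δh_u ≈ 0.00482 m; Δh_c ≈ 6.74 m

ΔV = 2.6 ML = 2600 m³
Unconfined: Δh_u = ΔV/(Sy·A) = 2600/(0.21 × 2.57 × 10^6) = 0.004817 m
Confined: Δh_c = ΔV/(S·A) = 2600/(1.5 × 10^-4 × 2.57 × 10^6) = 6.744 m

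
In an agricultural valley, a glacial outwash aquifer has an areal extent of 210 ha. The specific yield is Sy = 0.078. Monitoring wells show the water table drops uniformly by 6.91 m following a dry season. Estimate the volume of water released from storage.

A = 210 ha = 2.1 × 10^6 m²
ΔV = Sy × A × Δh = 0.078 × 2.1 × 10^6 m² × 6.91 m = 1.132 × 10^6 m³

ΔV ≈ 1.13 × 10^6 m³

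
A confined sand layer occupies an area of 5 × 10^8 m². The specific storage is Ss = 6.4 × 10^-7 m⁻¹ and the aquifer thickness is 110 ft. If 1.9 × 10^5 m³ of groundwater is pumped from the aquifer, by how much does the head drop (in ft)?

b = 110 ft = 33.53 m
S = Ss × b = 6.4 × 10^-7 m⁻¹ × 33.53 m = 2.146 × 10^-5
Δh = ΔV / (S × A) = 1.9 × 10^5 m³ / (2.146 × 10^-5 × 5 × 10^8 m²) = 17.71 m
Δh = 17.71 m = 58.1 ft

Δh ≈ 58.1 ft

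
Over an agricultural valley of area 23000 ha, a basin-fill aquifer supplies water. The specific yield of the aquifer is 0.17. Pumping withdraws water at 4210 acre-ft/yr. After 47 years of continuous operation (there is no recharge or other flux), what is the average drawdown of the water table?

A = 23000 ha = 2.3 × 10^8 m²
Q = 4210 acre-ft/yr = 14230 m³/d
t = 47 years = 17160 d
ΔV = Q × t = 14230 m³/d × 17160 d = 2.441 × 10^8 m³
Δh = ΔV / (Sy × A) = 2.441 × 10^8 / (0.17 × 2.3 × 10^8) = 6.242 m

Δh ≈ 6.24 m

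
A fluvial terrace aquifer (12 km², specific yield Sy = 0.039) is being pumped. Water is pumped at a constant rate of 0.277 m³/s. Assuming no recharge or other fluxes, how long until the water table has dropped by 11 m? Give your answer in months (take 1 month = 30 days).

A = 12 km² = 1.2 × 10^7 m²
ΔV = Sy × A × Δh = 0.039 × 1.2 × 10^7 × 11 = 5.148 × 10^6 m³
Q = 0.277 m³/s = 23930 m³/d
t = ΔV / Q = 5.148 × 10^6 m³ / 23930 m³/d = 215.1 d
t = 215.1 d ≈ 7.17 months

t ≈ 7.17 months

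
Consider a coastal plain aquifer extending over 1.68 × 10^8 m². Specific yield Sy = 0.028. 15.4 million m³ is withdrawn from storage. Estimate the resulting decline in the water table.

Δh ≈ 3.27 m

ΔV = 15.4 million m³ = 1.54 × 10^7 m³
Δh = ΔV / (Sy × A) = 1.54 × 10^7 m³ / (0.028 × 1.68 × 10^8 m²) = 3.274 m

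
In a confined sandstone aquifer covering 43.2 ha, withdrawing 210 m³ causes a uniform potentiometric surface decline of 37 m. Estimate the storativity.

S ≈ 1.3 × 10^-5

A = 43.2 ha = 4.32 × 10^5 m²
S = ΔV / (A × Δh) = 210 m³ / (4.32 × 10^5 m² × 37 m) = 1.314 × 10^-5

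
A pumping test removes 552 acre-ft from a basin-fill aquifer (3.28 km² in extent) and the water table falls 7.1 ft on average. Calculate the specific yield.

Sy ≈ 0.096

A = 3.28 km² = 3.28 × 10^6 m²
Δh = 7.1 ft = 2.164 m
ΔV = 552 acre-ft = 6.809 × 10^5 m³
Sy = ΔV / (A × Δh) = 6.809 × 10^5 m³ / (3.28 × 10^6 m² × 2.164 m) = 0.09592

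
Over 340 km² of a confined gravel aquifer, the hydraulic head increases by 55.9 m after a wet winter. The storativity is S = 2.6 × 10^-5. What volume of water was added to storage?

A = 340 km² = 3.4 × 10^8 m²
ΔV = S × A × Δh = 2.6 × 10^-5 × 3.4 × 10^8 m² × 55.9 m = 4.942 × 10^5 m³

ΔV ≈ 4.94 × 10^5 m³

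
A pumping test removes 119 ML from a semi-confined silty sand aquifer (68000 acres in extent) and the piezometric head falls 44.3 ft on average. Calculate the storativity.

A = 68000 acres = 2.752 × 10^8 m²
Δh = 44.3 ft = 13.5 m
ΔV = 119 ML = 1.19 × 10^5 m³
S = ΔV / (A × Δh) = 1.19 × 10^5 m³ / (2.752 × 10^8 m² × 13.5 m) = 3.203 × 10^-5

S ≈ 3.2 × 10^-5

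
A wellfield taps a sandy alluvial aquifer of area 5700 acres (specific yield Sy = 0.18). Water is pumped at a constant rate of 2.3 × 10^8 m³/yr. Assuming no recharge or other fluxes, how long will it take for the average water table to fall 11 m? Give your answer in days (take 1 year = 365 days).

A = 5700 acres = 2.307 × 10^7 m²
ΔV = Sy × A × Δh = 0.18 × 2.307 × 10^7 × 11 = 4.567 × 10^7 m³
Q = 2.3 × 10^8 m³/yr = 6.301 × 10^5 m³/d
t = ΔV / Q = 4.567 × 10^7 m³ / 6.301 × 10^5 m³/d = 72.48 d

t ≈ 72.5 days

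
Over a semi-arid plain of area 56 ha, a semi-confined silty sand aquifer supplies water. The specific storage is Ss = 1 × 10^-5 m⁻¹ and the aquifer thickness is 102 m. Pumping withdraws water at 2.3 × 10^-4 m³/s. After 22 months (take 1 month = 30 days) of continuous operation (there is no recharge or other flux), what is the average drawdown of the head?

Δh ≈ 23 m

S = Ss × b = 1 × 10^-5 m⁻¹ × 102 m = 1.02 × 10^-3
A = 56 ha = 5.6 × 10^5 m²
Q = 2.3 × 10^-4 m³/s = 19.87 m³/d
t = 22 months = 660 d
ΔV = Q × t = 19.87 m³/d × 660 d = 13120 m³
Δh = ΔV / (S × A) = 13120 / (0.00102 × 5.6 × 10^5) = 22.96 m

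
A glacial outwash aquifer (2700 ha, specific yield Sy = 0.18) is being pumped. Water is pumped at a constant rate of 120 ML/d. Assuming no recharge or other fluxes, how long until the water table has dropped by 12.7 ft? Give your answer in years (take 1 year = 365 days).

A = 2700 ha = 2.7 × 10^7 m²
Δh = 12.7 ft = 3.871 m
ΔV = Sy × A × Δh = 0.18 × 2.7 × 10^7 × 3.871 = 1.881 × 10^7 m³
Q = 120 ML/d = 1.2 × 10^5 m³/d
t = ΔV / Q = 1.881 × 10^7 m³ / 1.2 × 10^5 m³/d = 156.8 d
t = 156.8 d ≈ 0.4295 years

t ≈ 0.43 years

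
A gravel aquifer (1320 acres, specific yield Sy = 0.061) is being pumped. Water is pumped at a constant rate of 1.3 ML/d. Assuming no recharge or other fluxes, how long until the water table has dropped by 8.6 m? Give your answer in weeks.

t ≈ 308 weeks

A = 1320 acres = 5.342 × 10^6 m²
ΔV = Sy × A × Δh = 0.061 × 5.342 × 10^6 × 8.6 = 2.802 × 10^6 m³
Q = 1.3 ML/d = 1300 m³/d
t = ΔV / Q = 2.802 × 10^6 m³ / 1300 m³/d = 2156 d
t = 2156 d ≈ 307.9 weeks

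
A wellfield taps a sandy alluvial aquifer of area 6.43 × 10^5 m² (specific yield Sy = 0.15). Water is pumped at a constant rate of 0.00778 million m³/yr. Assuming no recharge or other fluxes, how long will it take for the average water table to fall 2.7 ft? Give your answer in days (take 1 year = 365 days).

t ≈ 3720 days

Δh = 2.7 ft = 0.823 m
ΔV = Sy × A × Δh = 0.15 × 6.43 × 10^5 × 0.823 = 79370 m³
Q = 0.00778 million m³/yr = 21.32 m³/d
t = ΔV / Q = 79370 m³ / 21.32 m³/d = 3724 d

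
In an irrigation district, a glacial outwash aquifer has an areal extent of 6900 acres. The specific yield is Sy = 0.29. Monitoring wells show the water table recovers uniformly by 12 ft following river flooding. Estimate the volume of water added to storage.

ΔV ≈ 2.96 × 10^7 m³

A = 6900 acres = 2.792 × 10^7 m²
Δh = 12 ft = 3.658 m
ΔV = Sy × A × Δh = 0.29 × 2.792 × 10^7 m² × 3.658 m = 2.962 × 10^7 m³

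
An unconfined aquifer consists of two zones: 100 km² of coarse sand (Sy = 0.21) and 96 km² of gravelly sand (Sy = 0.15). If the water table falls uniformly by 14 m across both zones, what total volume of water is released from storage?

ΔV ≈ 4.96 × 10^8 m³

A₁ = 100 km² = 1 × 10^8 m²; A₂ = 96 km² = 9.6 × 10^7 m²
ΔV₁ = 0.21 × 1 × 10^8 × 14 = 2.94 × 10^8 m³
ΔV₂ = 0.15 × 9.6 × 10^7 × 14 = 2.016 × 10^8 m³
ΔV = ΔV₁ + ΔV₂ = 4.956 × 10^8 m³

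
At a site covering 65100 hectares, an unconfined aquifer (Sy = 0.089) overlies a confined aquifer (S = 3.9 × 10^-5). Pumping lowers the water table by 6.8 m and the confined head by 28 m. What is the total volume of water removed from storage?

A = 65100 hectares = 6.51 × 10^8 m²
Unconfined: ΔV_u = Sy × A × Δh_u = 0.089 × 6.51 × 10^8 × 6.8 = 3.94 × 10^8 m³
Confined: ΔV_c = S × A × Δh_c = 3.9 × 10^-5 × 6.51 × 10^8 × 28 = 7.109 × 10^5 m³
Total ΔV = 3.94 × 10^8 + 7.109 × 10^5 = 3.947 × 10^8 m³

ΔV ≈ 3.95 × 10^8 m³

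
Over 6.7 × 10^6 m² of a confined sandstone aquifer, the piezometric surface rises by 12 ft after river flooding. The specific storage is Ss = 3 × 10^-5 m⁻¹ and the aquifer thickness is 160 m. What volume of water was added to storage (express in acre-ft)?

ΔV ≈ 95.4 acre-ft

S = Ss × b = 3 × 10^-5 m⁻¹ × 160 m = 4.8 × 10^-3
Δh = 12 ft = 3.658 m
ΔV = S × A × Δh = 0.0048 × 6.7 × 10^6 m² × 3.658 m = 1.176 × 10^5 m³
ΔV = 1.176 × 10^5 m³ = 95.36 acre-ft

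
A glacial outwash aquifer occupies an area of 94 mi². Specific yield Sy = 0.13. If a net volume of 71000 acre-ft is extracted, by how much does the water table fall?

Δh ≈ 2.77 m

A = 94 mi² = 2.435 × 10^8 m²
ΔV = 71000 acre-ft = 8.758 × 10^7 m³
Δh = ΔV / (Sy × A) = 8.758 × 10^7 m³ / (0.13 × 2.435 × 10^8 m²) = 2.767 m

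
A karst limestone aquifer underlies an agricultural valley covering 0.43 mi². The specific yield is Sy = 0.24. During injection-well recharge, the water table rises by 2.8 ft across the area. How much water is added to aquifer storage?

ΔV ≈ 2.28 × 10^5 m³

A = 0.43 mi² = 1.114 × 10^6 m²
Δh = 2.8 ft = 0.8534 m
ΔV = Sy × A × Δh = 0.24 × 1.114 × 10^6 m² × 0.8534 m = 2.281 × 10^5 m³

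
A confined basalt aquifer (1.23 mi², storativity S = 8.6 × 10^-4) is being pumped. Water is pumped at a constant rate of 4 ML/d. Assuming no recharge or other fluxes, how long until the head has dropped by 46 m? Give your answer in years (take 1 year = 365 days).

t ≈ 0.0863 years

A = 1.23 mi² = 3.186 × 10^6 m²
ΔV = S × A × Δh = 8.6 × 10^-4 × 3.186 × 10^6 × 46 = 1.26 × 10^5 m³
Q = 4 ML/d = 4000 m³/d
t = ΔV / Q = 1.26 × 10^5 m³ / 4000 m³/d = 31.51 d
t = 31.51 d ≈ 0.08632 years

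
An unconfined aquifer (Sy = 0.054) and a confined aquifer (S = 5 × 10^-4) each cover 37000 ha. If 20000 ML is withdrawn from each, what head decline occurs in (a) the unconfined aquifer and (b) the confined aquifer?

A = 37000 ha = 3.7 × 10^8 m²
ΔV = 20000 ML = 2 × 10^7 m³
Unconfined: Δh_u = ΔV/(Sy·A) = 2 × 10^7/(0.054 × 3.7 × 10^8) = 1.001 m
Confined: Δh_c = ΔV/(S·A) = 2 × 10^7/(5 × 10^-4 × 3.7 × 10^8) = 108.1 m

Δh_u ≈ 1 m; Δh_c ≈ 108 m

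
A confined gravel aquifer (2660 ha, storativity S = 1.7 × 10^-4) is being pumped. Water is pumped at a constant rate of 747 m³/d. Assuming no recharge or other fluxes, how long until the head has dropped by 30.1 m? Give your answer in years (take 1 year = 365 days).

A = 2660 ha = 2.66 × 10^7 m²
ΔV = S × A × Δh = 1.7 × 10^-4 × 2.66 × 10^7 × 30.1 = 1.361 × 10^5 m³
t = ΔV / Q = 1.361 × 10^5 m³ / 747 m³/d = 182.2 d
t = 182.2 d ≈ 0.4992 years

t ≈ 0.499 years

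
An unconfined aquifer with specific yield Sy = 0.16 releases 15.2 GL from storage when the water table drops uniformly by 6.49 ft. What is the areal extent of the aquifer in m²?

Δh = 6.49 ft = 1.978 m
ΔV = 15.2 GL = 1.52 × 10^7 m³
A = ΔV / (Sy × Δh) = 1.52 × 10^7 / (0.16 × 1.978) = 4.802 × 10^7 m²

A ≈ 4.8 × 10^7 m²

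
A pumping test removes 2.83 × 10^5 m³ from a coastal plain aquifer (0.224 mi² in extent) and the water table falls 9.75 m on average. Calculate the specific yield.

A = 0.224 mi² = 5.802 × 10^5 m²
Sy = ΔV / (A × Δh) = 2.83 × 10^5 m³ / (5.802 × 10^5 m² × 9.75 m) = 0.05003

Sy ≈ 0.05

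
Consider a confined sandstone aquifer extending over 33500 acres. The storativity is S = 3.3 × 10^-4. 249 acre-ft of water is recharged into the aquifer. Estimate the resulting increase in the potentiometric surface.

Δh ≈ 6.87 m

A = 33500 acres = 1.356 × 10^8 m²
ΔV = 249 acre-ft = 3.071 × 10^5 m³
Δh = ΔV / (S × A) = 3.071 × 10^5 m³ / (3.3 × 10^-4 × 1.356 × 10^8 m²) = 6.865 m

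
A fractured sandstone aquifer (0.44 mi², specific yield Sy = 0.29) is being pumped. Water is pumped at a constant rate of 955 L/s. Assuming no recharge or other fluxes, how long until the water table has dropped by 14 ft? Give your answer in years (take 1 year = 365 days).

A = 0.44 mi² = 1.14 × 10^6 m²
Δh = 14 ft = 4.267 m
ΔV = Sy × A × Δh = 0.29 × 1.14 × 10^6 × 4.267 = 1.41 × 10^6 m³
Q = 955 L/s = 82510 m³/d
t = ΔV / Q = 1.41 × 10^6 m³ / 82510 m³/d = 17.09 d
t = 17.09 d ≈ 0.04683 years

t ≈ 0.0468 years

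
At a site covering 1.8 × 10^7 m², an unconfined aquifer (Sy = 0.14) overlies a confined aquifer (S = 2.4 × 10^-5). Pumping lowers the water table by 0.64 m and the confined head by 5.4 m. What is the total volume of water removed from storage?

Unconfined: ΔV_u = Sy × A × Δh_u = 0.14 × 1.8 × 10^7 × 0.64 = 1.613 × 10^6 m³
Confined: ΔV_c = S × A × Δh_c = 2.4 × 10^-5 × 1.8 × 10^7 × 5.4 = 2333 m³
Total ΔV = 1.613 × 10^6 + 2333 = 1.615 × 10^6 m³

ΔV ≈ 1.62 × 10^6 m³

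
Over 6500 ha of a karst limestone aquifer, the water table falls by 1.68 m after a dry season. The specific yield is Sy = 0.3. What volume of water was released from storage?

ΔV ≈ 3.28 × 10^7 m³

A = 6500 ha = 6.5 × 10^7 m²
ΔV = Sy × A × Δh = 0.3 × 6.5 × 10^7 m² × 1.68 m = 3.276 × 10^7 m³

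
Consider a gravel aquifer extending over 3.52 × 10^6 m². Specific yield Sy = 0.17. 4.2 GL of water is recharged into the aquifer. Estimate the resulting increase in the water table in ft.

ΔV = 4.2 GL = 4.2 × 10^6 m³
Δh = ΔV / (Sy × A) = 4.2 × 10^6 m³ / (0.17 × 3.52 × 10^6 m²) = 7.019 m
Δh = 7.019 m = 23.03 ft

Δh ≈ 23 ft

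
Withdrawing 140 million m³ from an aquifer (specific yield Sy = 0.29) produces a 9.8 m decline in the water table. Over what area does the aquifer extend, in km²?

ΔV = 140 million m³ = 1.4 × 10^8 m³
A = ΔV / (Sy × Δh) = 1.4 × 10^8 / (0.29 × 9.8) = 4.926 × 10^7 m²
A = 4.926 × 10^7 m² = 49.26 km²

A ≈ 49.3 km²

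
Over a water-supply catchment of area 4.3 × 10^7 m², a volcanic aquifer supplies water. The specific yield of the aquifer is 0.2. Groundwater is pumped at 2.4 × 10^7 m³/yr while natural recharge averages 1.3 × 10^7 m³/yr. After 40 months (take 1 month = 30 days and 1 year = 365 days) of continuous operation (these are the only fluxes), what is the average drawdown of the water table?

Net abstraction = 2.4 × 10^7 − 1.3 × 10^7 = 1.1 × 10^7 m³/yr
Q_net = 1.1 × 10^7 m³/yr = 30140 m³/d
t = 40 months = 1200 d
ΔV = Q × t = 30140 m³/d × 1200 d = 3.616 × 10^7 m³
Δh = ΔV / (Sy × A) = 3.616 × 10^7 / (0.2 × 4.3 × 10^7) = 4.205 m

Δh ≈ 4.21 m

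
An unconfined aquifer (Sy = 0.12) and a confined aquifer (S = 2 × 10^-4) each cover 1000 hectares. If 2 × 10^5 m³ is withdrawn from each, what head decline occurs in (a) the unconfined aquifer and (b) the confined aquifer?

Δh_u ≈ 0.167 m; Δh_c ≈ 100 m

A = 1000 hectares = 1 × 10^7 m²
Unconfined: Δh_u = ΔV/(Sy·A) = 2 × 10^5/(0.12 × 1 × 10^7) = 0.1667 m
Confined: Δh_c = ΔV/(S·A) = 2 × 10^5/(2 × 10^-4 × 1 × 10^7) = 100 m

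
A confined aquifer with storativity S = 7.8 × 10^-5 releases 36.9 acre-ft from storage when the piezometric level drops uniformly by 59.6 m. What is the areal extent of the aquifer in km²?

A ≈ 9.79 km²

ΔV = 36.9 acre-ft = 45520 m³
A = ΔV / (S × Δh) = 45520 / (7.8 × 10^-5 × 59.6) = 9.791 × 10^6 m²
A = 9.791 × 10^6 m² = 9.791 km²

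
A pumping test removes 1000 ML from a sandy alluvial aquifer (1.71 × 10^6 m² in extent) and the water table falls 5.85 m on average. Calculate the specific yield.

ΔV = 1000 ML = 1 × 10^6 m³
Sy = ΔV / (A × Δh) = 1 × 10^6 m³ / (1.71 × 10^6 m² × 5.85 m) = 0.09997

Sy ≈ 0.1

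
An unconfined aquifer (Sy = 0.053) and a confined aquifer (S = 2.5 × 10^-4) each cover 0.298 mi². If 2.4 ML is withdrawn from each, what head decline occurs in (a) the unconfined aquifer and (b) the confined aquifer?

A = 0.298 mi² = 7.718 × 10^5 m²
ΔV = 2.4 ML = 2400 m³
Unconfined: Δh_u = ΔV/(Sy·A) = 2400/(0.053 × 7.718 × 10^5) = 0.05867 m
Confined: Δh_c = ΔV/(S·A) = 2400/(2.5 × 10^-4 × 7.718 × 10^5) = 12.44 m

Δh_u ≈ 0.0587 m; Δh_c ≈ 12.4 m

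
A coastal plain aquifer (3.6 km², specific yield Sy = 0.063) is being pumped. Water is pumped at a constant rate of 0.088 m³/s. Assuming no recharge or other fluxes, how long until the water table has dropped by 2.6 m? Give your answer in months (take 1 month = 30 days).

t ≈ 2.59 months

A = 3.6 km² = 3.6 × 10^6 m²
ΔV = Sy × A × Δh = 0.063 × 3.6 × 10^6 × 2.6 = 5.897 × 10^5 m³
Q = 0.088 m³/s = 7603 m³/d
t = ΔV / Q = 5.897 × 10^5 m³ / 7603 m³/d = 77.56 d
t = 77.56 d ≈ 2.585 months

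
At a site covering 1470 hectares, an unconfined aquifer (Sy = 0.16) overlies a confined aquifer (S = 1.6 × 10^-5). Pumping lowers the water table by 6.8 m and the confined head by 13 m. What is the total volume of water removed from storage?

A = 1470 hectares = 1.47 × 10^7 m²
Unconfined: ΔV_u = Sy × A × Δh_u = 0.16 × 1.47 × 10^7 × 6.8 = 1.599 × 10^7 m³
Confined: ΔV_c = S × A × Δh_c = 1.6 × 10^-5 × 1.47 × 10^7 × 13 = 3058 m³
Total ΔV = 1.599 × 10^7 + 3058 = 1.6 × 10^7 m³

ΔV ≈ 1.6 × 10^7 m³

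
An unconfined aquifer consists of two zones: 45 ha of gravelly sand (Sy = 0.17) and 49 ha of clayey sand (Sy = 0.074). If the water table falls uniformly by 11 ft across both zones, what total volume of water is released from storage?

ΔV ≈ 3.78 × 10^5 m³

A₁ = 45 ha = 4.5 × 10^5 m²; A₂ = 49 ha = 4.9 × 10^5 m²
Δh = 11 ft = 3.353 m
ΔV₁ = 0.17 × 4.5 × 10^5 × 3.353 = 2.565 × 10^5 m³
ΔV₂ = 0.074 × 4.9 × 10^5 × 3.353 = 1.216 × 10^5 m³
ΔV = ΔV₁ + ΔV₂ = 3.781 × 10^5 m³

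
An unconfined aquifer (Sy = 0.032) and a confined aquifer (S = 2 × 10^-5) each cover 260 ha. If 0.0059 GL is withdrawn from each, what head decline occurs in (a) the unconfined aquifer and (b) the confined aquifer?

Δh_u ≈ 0.0709 m; Δh_c ≈ 113 m

A = 260 ha = 2.6 × 10^6 m²
ΔV = 0.0059 GL = 5900 m³
Unconfined: Δh_u = ΔV/(Sy·A) = 5900/(0.032 × 2.6 × 10^6) = 0.07091 m
Confined: Δh_c = ΔV/(S·A) = 5900/(2 × 10^-5 × 2.6 × 10^6) = 113.5 m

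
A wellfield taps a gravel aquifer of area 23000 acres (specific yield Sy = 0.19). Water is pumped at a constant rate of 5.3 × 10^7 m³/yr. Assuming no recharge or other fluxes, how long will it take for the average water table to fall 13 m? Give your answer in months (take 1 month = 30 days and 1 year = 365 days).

A = 23000 acres = 9.308 × 10^7 m²
ΔV = Sy × A × Δh = 0.19 × 9.308 × 10^7 × 13 = 2.299 × 10^8 m³
Q = 5.3 × 10^7 m³/yr = 1.452 × 10^5 m³/d
t = ΔV / Q = 2.299 × 10^8 m³ / 1.452 × 10^5 m³/d = 1583 d
t = 1583 d ≈ 52.78 months

t ≈ 52.8 months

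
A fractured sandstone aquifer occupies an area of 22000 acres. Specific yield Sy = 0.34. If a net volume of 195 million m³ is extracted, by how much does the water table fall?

A = 22000 acres = 8.903 × 10^7 m²
ΔV = 195 million m³ = 1.95 × 10^8 m³
Δh = ΔV / (Sy × A) = 1.95 × 10^8 m³ / (0.34 × 8.903 × 10^7 m²) = 6.442 m

Δh ≈ 6.44 m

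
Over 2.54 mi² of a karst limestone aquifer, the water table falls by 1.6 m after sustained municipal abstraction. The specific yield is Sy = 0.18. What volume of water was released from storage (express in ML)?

ΔV ≈ 1890 ML

A = 2.54 mi² = 6.579 × 10^6 m²
ΔV = Sy × A × Δh = 0.18 × 6.579 × 10^6 m² × 1.6 m = 1.895 × 10^6 m³
ΔV = 1.895 × 10^6 m³ = 1895 ML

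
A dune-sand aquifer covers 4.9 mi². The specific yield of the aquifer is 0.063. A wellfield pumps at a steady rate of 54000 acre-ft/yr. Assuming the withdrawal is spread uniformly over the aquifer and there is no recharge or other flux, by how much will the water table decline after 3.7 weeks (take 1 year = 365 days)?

Δh ≈ 5.91 m

A = 4.9 mi² = 1.269 × 10^7 m²
Q = 54000 acre-ft/yr = 1.825 × 10^5 m³/d
t = 3.7 weeks = 25.9 d
ΔV = Q × t = 1.825 × 10^5 m³/d × 25.9 d = 4.726 × 10^6 m³
Δh = ΔV / (Sy × A) = 4.726 × 10^6 / (0.063 × 1.269 × 10^7) = 5.912 m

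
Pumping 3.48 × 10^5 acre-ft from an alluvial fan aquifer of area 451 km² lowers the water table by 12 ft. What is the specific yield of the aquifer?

A = 451 km² = 4.51 × 10^8 m²
Δh = 12 ft = 3.658 m
ΔV = 3.48 × 10^5 acre-ft = 4.293 × 10^8 m³
Sy = ΔV / (A × Δh) = 4.293 × 10^8 m³ / (4.51 × 10^8 m² × 3.658 m) = 0.2602

Sy ≈ 0.26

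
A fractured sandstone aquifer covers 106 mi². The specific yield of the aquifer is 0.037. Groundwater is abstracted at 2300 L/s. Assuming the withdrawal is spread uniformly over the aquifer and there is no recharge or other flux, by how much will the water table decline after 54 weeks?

Δh ≈ 7.39 m

A = 106 mi² = 2.745 × 10^8 m²
Q = 2300 L/s = 1.987 × 10^5 m³/d
t = 54 weeks = 378 d
ΔV = Q × t = 1.987 × 10^5 m³/d × 378 d = 7.512 × 10^7 m³
Δh = ΔV / (Sy × A) = 7.512 × 10^7 / (0.037 × 2.745 × 10^8) = 7.395 m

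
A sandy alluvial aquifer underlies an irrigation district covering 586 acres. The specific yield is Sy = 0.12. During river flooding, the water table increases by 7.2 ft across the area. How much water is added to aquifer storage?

A = 586 acres = 2.371 × 10^6 m²
Δh = 7.2 ft = 2.195 m
ΔV = Sy × A × Δh = 0.12 × 2.371 × 10^6 m² × 2.195 m = 6.245 × 10^5 m³

ΔV ≈ 6.25 × 10^5 m³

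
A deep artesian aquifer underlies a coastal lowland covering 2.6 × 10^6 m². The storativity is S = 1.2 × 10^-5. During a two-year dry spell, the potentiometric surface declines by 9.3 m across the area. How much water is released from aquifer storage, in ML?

ΔV ≈ 0.29 ML

ΔV = S × A × Δh = 1.2 × 10^-5 × 2.6 × 10^6 m² × 9.3 m = 290.2 m³
ΔV = 290.2 m³ = 0.2902 ML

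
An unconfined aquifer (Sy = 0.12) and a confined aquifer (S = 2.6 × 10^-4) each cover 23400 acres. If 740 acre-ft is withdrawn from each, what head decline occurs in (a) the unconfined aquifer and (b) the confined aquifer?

A = 23400 acres = 9.47 × 10^7 m²
ΔV = 740 acre-ft = 9.128 × 10^5 m³
Unconfined: Δh_u = ΔV/(Sy·A) = 9.128 × 10^5/(0.12 × 9.47 × 10^7) = 0.08032 m
Confined: Δh_c = ΔV/(S·A) = 9.128 × 10^5/(2.6 × 10^-4 × 9.47 × 10^7) = 37.07 m

Δh_u ≈ 0.0803 m; Δh_c ≈ 37.1 m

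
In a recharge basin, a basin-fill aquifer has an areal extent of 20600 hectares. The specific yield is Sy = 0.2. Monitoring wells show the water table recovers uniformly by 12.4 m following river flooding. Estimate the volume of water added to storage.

ΔV ≈ 5.11 × 10^8 m³

A = 20600 hectares = 2.06 × 10^8 m²
ΔV = Sy × A × Δh = 0.2 × 2.06 × 10^8 m² × 12.4 m = 5.109 × 10^8 m³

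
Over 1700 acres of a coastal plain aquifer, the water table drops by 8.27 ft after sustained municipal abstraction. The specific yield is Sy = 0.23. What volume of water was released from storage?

ΔV ≈ 3.99 × 10^6 m³

A = 1700 acres = 6.88 × 10^6 m²
Δh = 8.27 ft = 2.521 m
ΔV = Sy × A × Δh = 0.23 × 6.88 × 10^6 m² × 2.521 m = 3.989 × 10^6 m³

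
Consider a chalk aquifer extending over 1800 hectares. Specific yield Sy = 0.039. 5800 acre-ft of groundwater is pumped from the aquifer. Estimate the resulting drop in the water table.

A = 1800 hectares = 1.8 × 10^7 m²
ΔV = 5800 acre-ft = 7.154 × 10^6 m³
Δh = ΔV / (Sy × A) = 7.154 × 10^6 m³ / (0.039 × 1.8 × 10^7 m²) = 10.19 m

Δh ≈ 10.2 m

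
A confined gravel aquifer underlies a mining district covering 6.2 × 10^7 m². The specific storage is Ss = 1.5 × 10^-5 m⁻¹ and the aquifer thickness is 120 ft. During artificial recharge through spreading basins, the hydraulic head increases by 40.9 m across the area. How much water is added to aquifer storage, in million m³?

ΔV ≈ 1.39 million m³

b = 120 ft = 36.58 m
S = Ss × b = 1.5 × 10^-5 m⁻¹ × 36.58 m = 5.486 × 10^-4
ΔV = S × A × Δh = 5.486 × 10^-4 × 6.2 × 10^7 m² × 40.9 m = 1.391 × 10^6 m³
ΔV = 1.391 × 10^6 m³ = 1.391 million m³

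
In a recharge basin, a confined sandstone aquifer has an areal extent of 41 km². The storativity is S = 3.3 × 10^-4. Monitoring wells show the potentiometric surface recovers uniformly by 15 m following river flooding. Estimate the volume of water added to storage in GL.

ΔV ≈ 0.203 GL

A = 41 km² = 4.1 × 10^7 m²
ΔV = S × A × Δh = 3.3 × 10^-4 × 4.1 × 10^7 m² × 15 m = 2.03 × 10^5 m³
ΔV = 2.03 × 10^5 m³ = 0.2029 GL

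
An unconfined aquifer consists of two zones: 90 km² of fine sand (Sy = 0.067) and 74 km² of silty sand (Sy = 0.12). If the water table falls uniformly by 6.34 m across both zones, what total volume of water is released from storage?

A₁ = 90 km² = 9 × 10^7 m²; A₂ = 74 km² = 7.4 × 10^7 m²
ΔV₁ = 0.067 × 9 × 10^7 × 6.34 = 3.823 × 10^7 m³
ΔV₂ = 0.12 × 7.4 × 10^7 × 6.34 = 5.63 × 10^7 m³
ΔV = ΔV₁ + ΔV₂ = 9.453 × 10^7 m³

ΔV ≈ 9.45 × 10^7 m³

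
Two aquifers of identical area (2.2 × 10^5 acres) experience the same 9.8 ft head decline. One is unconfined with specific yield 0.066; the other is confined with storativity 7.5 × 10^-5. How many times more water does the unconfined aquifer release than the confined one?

ΔV_u / ΔV_c ≈ 880

A = 2.2 × 10^5 acres = 8.903 × 10^8 m²
Δh = 9.8 ft = 2.987 m
Unconfined: ΔV_u = Sy × A × Δh = 0.066 × 8.903 × 10^8 × 2.987 = 1.755 × 10^8 m³
Confined: ΔV_c = S × A × Δh = 7.5 × 10^-5 × 8.903 × 10^8 × 2.987 = 1.995 × 10^5 m³
Ratio = ΔV_u / ΔV_c = Sy / S = 0.066 / 7.5 × 10^-5 = 880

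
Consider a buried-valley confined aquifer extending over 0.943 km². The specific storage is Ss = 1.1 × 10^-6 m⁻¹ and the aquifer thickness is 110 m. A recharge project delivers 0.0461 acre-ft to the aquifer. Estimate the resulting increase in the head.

S = Ss × b = 1.1 × 10^-6 m⁻¹ × 110 m = 1.21 × 10^-4
A = 0.943 km² = 9.43 × 10^5 m²
ΔV = 0.0461 acre-ft = 56.86 m³
Δh = ΔV / (S × A) = 56.86 m³ / (1.21 × 10^-4 × 9.43 × 10^5 m²) = 0.4984 m

Δh ≈ 0.498 m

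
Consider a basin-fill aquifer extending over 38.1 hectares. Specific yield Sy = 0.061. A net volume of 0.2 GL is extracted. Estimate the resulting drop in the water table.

Δh ≈ 8.61 m

A = 38.1 hectares = 3.81 × 10^5 m²
ΔV = 0.2 GL = 2 × 10^5 m³
Δh = ΔV / (Sy × A) = 2 × 10^5 m³ / (0.061 × 3.81 × 10^5 m²) = 8.605 m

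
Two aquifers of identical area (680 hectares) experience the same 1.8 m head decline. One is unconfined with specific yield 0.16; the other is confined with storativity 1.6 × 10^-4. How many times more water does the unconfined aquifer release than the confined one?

A = 680 hectares = 6.8 × 10^6 m²
Unconfined: ΔV_u = Sy × A × Δh = 0.16 × 6.8 × 10^6 × 1.8 = 1.958 × 10^6 m³
Confined: ΔV_c = S × A × Δh = 1.6 × 10^-4 × 6.8 × 10^6 × 1.8 = 1958 m³
Ratio = ΔV_u / ΔV_c = Sy / S = 0.16 / 1.6 × 10^-4 = 1000

ΔV_u / ΔV_c ≈ 1000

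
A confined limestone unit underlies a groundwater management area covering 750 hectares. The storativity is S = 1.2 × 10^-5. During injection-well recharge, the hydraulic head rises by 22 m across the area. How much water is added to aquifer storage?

ΔV ≈ 1980 m³

A = 750 hectares = 7.5 × 10^6 m²
ΔV = S × A × Δh = 1.2 × 10^-5 × 7.5 × 10^6 m² × 22 m = 1980 m³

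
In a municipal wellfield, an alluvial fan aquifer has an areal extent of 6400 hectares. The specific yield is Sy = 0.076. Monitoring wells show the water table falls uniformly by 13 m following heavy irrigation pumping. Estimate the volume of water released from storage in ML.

A = 6400 hectares = 6.4 × 10^7 m²
ΔV = Sy × A × Δh = 0.076 × 6.4 × 10^7 m² × 13 m = 6.323 × 10^7 m³
ΔV = 6.323 × 10^7 m³ = 63230 ML

ΔV ≈ 63200 ML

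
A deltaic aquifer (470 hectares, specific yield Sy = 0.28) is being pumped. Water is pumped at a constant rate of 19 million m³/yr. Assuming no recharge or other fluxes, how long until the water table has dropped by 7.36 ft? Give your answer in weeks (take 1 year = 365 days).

t ≈ 8.1 weeks

A = 470 hectares = 4.7 × 10^6 m²
Δh = 7.36 ft = 2.243 m
ΔV = Sy × A × Δh = 0.28 × 4.7 × 10^6 × 2.243 = 2.952 × 10^6 m³
Q = 19 million m³/yr = 52050 m³/d
t = ΔV / Q = 2.952 × 10^6 m³ / 52050 m³/d = 56.71 d
t = 56.71 d ≈ 8.102 weeks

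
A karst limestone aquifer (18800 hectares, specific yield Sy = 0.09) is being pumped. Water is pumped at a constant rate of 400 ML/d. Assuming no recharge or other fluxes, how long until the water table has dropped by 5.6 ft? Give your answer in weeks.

A = 18800 hectares = 1.88 × 10^8 m²
Δh = 5.6 ft = 1.707 m
ΔV = Sy × A × Δh = 0.09 × 1.88 × 10^8 × 1.707 = 2.888 × 10^7 m³
Q = 400 ML/d = 4 × 10^5 m³/d
t = ΔV / Q = 2.888 × 10^7 m³ / 4 × 10^5 m³/d = 72.2 d
t = 72.2 d ≈ 10.31 weeks

t ≈ 10.3 weeks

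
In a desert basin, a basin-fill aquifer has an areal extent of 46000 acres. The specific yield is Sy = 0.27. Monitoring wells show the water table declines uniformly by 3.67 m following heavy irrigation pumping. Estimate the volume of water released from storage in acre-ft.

A = 46000 acres = 1.862 × 10^8 m²
ΔV = Sy × A × Δh = 0.27 × 1.862 × 10^8 m² × 3.67 m = 1.845 × 10^8 m³
ΔV = 1.845 × 10^8 m³ = 1.495 × 10^5 acre-ft

ΔV ≈ 1.5 × 10^5 acre-ft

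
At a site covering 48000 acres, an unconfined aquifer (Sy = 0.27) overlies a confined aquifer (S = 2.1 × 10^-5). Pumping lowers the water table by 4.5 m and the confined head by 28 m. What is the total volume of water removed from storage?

ΔV ≈ 2.36 × 10^8 m³

A = 48000 acres = 1.942 × 10^8 m²
Unconfined: ΔV_u = Sy × A × Δh_u = 0.27 × 1.942 × 10^8 × 4.5 = 2.36 × 10^8 m³
Confined: ΔV_c = S × A × Δh_c = 2.1 × 10^-5 × 1.942 × 10^8 × 28 = 1.142 × 10^5 m³
Total ΔV = 2.36 × 10^8 + 1.142 × 10^5 = 2.361 × 10^8 m³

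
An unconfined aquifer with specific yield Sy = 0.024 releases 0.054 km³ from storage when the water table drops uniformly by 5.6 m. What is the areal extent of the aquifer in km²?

A ≈ 402 km²

ΔV = 0.054 km³ = 5.4 × 10^7 m³
A = ΔV / (Sy × Δh) = 5.4 × 10^7 / (0.024 × 5.6) = 4.018 × 10^8 m²
A = 4.018 × 10^8 m² = 401.8 km²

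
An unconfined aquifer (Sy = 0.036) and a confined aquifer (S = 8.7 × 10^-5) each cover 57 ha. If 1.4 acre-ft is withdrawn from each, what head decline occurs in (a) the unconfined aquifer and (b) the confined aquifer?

A = 57 ha = 5.7 × 10^5 m²
ΔV = 1.4 acre-ft = 1727 m³
Unconfined: Δh_u = ΔV/(Sy·A) = 1727/(0.036 × 5.7 × 10^5) = 0.08416 m
Confined: Δh_c = ΔV/(S·A) = 1727/(8.7 × 10^-5 × 5.7 × 10^5) = 34.82 m

Δh_u ≈ 0.0842 m; Δh_c ≈ 34.8 m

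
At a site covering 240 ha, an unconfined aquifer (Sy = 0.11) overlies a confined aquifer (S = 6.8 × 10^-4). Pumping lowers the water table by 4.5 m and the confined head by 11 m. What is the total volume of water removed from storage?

A = 240 ha = 2.4 × 10^6 m²
Unconfined: ΔV_u = Sy × A × Δh_u = 0.11 × 2.4 × 10^6 × 4.5 = 1.188 × 10^6 m³
Confined: ΔV_c = S × A × Δh_c = 6.8 × 10^-4 × 2.4 × 10^6 × 11 = 17950 m³
Total ΔV = 1.188 × 10^6 + 17950 = 1.206 × 10^6 m³

ΔV ≈ 1.21 × 10^6 m³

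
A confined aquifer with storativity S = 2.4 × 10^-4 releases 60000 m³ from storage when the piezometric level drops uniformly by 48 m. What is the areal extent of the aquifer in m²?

A ≈ 5.21 × 10^6 m²

A = ΔV / (S × Δh) = 60000 / (2.4 × 10^-4 × 48) = 5.208 × 10^6 m²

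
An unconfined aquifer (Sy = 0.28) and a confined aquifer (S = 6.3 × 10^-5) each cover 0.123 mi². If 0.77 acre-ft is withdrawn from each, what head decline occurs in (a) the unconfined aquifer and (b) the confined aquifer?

A = 0.123 mi² = 3.186 × 10^5 m²
ΔV = 0.77 acre-ft = 949.8 m³
Unconfined: Δh_u = ΔV/(Sy·A) = 949.8/(0.28 × 3.186 × 10^5) = 0.01065 m
Confined: Δh_c = ΔV/(S·A) = 949.8/(6.3 × 10^-5 × 3.186 × 10^5) = 47.32 m

Δh_u ≈ 0.0106 m; Δh_c ≈ 47.3 m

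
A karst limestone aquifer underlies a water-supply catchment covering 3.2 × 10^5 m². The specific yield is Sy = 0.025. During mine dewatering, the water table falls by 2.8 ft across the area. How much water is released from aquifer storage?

Δh = 2.8 ft = 0.8534 m
ΔV = Sy × A × Δh = 0.025 × 3.2 × 10^5 m² × 0.8534 m = 6828 m³

ΔV ≈ 6830 m³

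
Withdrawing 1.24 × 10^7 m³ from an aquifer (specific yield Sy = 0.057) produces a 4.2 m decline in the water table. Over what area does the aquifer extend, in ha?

A ≈ 5180 ha

A = ΔV / (Sy × Δh) = 1.24 × 10^7 / (0.057 × 4.2) = 5.18 × 10^7 m²
A = 5.18 × 10^7 m² = 5180 ha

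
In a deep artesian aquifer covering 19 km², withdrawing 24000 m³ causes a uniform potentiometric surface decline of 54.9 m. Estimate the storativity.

A = 19 km² = 1.9 × 10^7 m²
S = ΔV / (A × Δh) = 24000 m³ / (1.9 × 10^7 m² × 54.9 m) = 2.301 × 10^-5

S ≈ 2.3 × 10^-5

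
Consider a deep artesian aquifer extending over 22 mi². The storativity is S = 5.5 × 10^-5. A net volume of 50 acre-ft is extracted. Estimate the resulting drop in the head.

Δh ≈ 19.7 m

A = 22 mi² = 5.698 × 10^7 m²
ΔV = 50 acre-ft = 61670 m³
Δh = ΔV / (S × A) = 61670 m³ / (5.5 × 10^-5 × 5.698 × 10^7 m²) = 19.68 m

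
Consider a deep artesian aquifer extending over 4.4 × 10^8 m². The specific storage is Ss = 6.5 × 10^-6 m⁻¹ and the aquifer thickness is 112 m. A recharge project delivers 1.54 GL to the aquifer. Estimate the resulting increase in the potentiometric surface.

Δh ≈ 4.81 m

S = Ss × b = 6.5 × 10^-6 m⁻¹ × 112 m = 7.28 × 10^-4
ΔV = 1.54 GL = 1.54 × 10^6 m³
Δh = ΔV / (S × A) = 1.54 × 10^6 m³ / (7.28 × 10^-4 × 4.4 × 10^8 m²) = 4.808 m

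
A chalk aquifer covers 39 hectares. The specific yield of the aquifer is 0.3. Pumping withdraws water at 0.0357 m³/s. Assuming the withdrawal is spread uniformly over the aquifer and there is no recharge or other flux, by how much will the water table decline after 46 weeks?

A = 39 hectares = 3.9 × 10^5 m²
Q = 0.0357 m³/s = 3084 m³/d
t = 46 weeks = 322 d
ΔV = Q × t = 3084 m³/d × 322 d = 9.932 × 10^5 m³
Δh = ΔV / (Sy × A) = 9.932 × 10^5 / (0.3 × 3.9 × 10^5) = 8.489 m

Δh ≈ 8.49 m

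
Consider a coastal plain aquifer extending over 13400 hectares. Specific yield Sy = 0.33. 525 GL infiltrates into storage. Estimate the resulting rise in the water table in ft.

A = 13400 hectares = 1.34 × 10^8 m²
ΔV = 525 GL = 5.25 × 10^8 m³
Δh = ΔV / (Sy × A) = 5.25 × 10^8 m³ / (0.33 × 1.34 × 10^8 m²) = 11.87 m
Δh = 11.87 m = 38.95 ft

Δh ≈ 39 ft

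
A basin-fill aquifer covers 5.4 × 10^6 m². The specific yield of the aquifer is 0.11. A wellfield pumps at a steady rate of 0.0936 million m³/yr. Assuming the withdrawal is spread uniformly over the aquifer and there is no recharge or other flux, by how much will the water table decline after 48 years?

Q = 0.0936 million m³/yr = 256.4 m³/d
t = 48 years = 17520 d
ΔV = Q × t = 256.4 m³/d × 17520 d = 4.493 × 10^6 m³
Δh = ΔV / (Sy × A) = 4.493 × 10^6 / (0.11 × 5.4 × 10^6) = 7.564 m

Δh ≈ 7.56 m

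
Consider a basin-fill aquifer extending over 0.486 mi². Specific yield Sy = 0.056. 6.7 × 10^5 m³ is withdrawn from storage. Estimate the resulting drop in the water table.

Δh ≈ 9.51 m

A = 0.486 mi² = 1.259 × 10^6 m²
Δh = ΔV / (Sy × A) = 6.7 × 10^5 m³ / (0.056 × 1.259 × 10^6 m²) = 9.505 m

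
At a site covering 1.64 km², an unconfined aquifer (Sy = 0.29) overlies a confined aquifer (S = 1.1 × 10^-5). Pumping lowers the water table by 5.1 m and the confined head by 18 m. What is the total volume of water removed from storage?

ΔV ≈ 2.43 × 10^6 m³

A = 1.64 km² = 1.64 × 10^6 m²
Unconfined: ΔV_u = Sy × A × Δh_u = 0.29 × 1.64 × 10^6 × 5.1 = 2.426 × 10^6 m³
Confined: ΔV_c = S × A × Δh_c = 1.1 × 10^-5 × 1.64 × 10^6 × 18 = 324.7 m³
Total ΔV = 2.426 × 10^6 + 324.7 = 2.426 × 10^6 m³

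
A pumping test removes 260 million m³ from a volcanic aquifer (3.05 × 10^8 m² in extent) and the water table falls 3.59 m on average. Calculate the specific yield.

ΔV = 260 million m³ = 2.6 × 10^8 m³
Sy = ΔV / (A × Δh) = 2.6 × 10^8 m³ / (3.05 × 10^8 m² × 3.59 m) = 0.2375

Sy ≈ 0.24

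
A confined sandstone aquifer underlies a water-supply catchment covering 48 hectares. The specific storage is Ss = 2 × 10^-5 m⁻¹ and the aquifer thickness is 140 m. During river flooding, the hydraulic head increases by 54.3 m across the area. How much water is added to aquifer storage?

ΔV ≈ 73000 m³

S = Ss × b = 2 × 10^-5 m⁻¹ × 140 m = 2.8 × 10^-3
A = 48 hectares = 4.8 × 10^5 m²
ΔV = S × A × Δh = 0.0028 × 4.8 × 10^5 m² × 54.3 m = 72980 m³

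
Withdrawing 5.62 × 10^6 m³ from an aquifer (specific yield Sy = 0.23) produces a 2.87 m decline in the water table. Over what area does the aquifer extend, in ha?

A ≈ 851 ha

A = ΔV / (Sy × Δh) = 5.62 × 10^6 / (0.23 × 2.87) = 8.514 × 10^6 m²
A = 8.514 × 10^6 m² = 851.4 ha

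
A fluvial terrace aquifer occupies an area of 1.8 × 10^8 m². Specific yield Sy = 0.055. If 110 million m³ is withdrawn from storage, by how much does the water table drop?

ΔV = 110 million m³ = 1.1 × 10^8 m³
Δh = ΔV / (Sy × A) = 1.1 × 10^8 m³ / (0.055 × 1.8 × 10^8 m²) = 11.11 m

Δh ≈ 11.1 m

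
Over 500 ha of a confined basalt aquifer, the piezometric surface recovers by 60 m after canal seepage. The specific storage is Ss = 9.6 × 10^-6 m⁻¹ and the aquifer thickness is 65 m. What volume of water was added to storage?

S = Ss × b = 9.6 × 10^-6 m⁻¹ × 65 m = 6.24 × 10^-4
A = 500 ha = 5 × 10^6 m²
ΔV = S × A × Δh = 6.24 × 10^-4 × 5 × 10^6 m² × 60 m = 1.872 × 10^5 m³

ΔV ≈ 1.87 × 10^5 m³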